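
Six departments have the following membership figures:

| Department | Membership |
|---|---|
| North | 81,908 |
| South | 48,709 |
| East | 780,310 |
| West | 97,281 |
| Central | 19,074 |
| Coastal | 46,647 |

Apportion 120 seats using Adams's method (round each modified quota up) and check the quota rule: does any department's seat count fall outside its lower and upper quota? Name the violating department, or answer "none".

Standard quotas: North 9.152, South 5.443, East 87.191, West 10.870, Central 2.131, Coastal 5.212.
Adams allocation: North 9, South 6, East 85, West 11, Central 3, Coastal 6.
East has quota 87.191 (lower 87, upper 88) but receives 85 — outside the quota interval.

East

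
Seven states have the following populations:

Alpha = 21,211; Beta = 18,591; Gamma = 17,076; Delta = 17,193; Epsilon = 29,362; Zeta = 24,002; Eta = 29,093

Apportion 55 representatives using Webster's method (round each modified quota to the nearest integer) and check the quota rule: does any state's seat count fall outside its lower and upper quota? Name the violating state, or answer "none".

Standard quotas: Alpha 7.453, Beta 6.532, Gamma 6.000, Delta 6.041, Epsilon 10.317, Zeta 8.434, Eta 10.223.
Webster allocation: Alpha 8, Beta 7, Gamma 6, Delta 6, Epsilon 10, Zeta 8, Eta 10.
Every allocation lies between the lower and upper quota.

none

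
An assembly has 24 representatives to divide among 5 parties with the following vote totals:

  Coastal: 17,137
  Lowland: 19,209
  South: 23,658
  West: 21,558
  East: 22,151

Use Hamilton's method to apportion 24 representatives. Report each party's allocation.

Standard divisor: 103713 ÷ 24 ≈ 4321.375.
Standard quotas: Coastal 3.9656, Lowland 4.4451, South 5.4746, West 4.9887, East 5.1259.
Lower quotas: Coastal 3, Lowland 4, South 5, West 4, East 5 (sum 21, leaving 3 seats).
Remainders in descending order: West 0.9887, Coastal 0.9656, South 0.4746, Lowland 0.4451, East 0.1259.
The surplus seats go to West, Coastal, South.

Coastal 4; Lowland 4; South 6; West 5; East 5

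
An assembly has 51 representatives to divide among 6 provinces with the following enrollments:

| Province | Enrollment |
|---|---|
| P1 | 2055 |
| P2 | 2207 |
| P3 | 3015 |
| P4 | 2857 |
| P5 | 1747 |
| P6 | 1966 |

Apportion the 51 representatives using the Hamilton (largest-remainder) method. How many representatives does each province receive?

Standard divisor: 13847 ÷ 51 ≈ 271.51.
Standard quotas: P1 7.569, P2 8.129, P3 11.105, P4 10.523, P5 6.434, P6 7.241.
Lower quotas: P1 7, P2 8, P3 11, P4 10, P5 6, P6 7 (sum 49, leaving 2 seats).
Remainders in descending order: P1 0.569, P4 0.523, P5 0.434, P6 0.241, P2 0.129, P3 0.105.
Largest remainders: P1, P4 receive the extra seats.

P1 8, P2 8, P3 11, P4 11, P5 6, P6 7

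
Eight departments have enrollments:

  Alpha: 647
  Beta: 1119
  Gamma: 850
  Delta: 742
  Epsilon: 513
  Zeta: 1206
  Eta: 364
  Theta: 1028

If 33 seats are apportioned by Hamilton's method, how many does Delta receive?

Total 6469; standard divisor 6469/33 ≈ 196.03.
Standard quotas: Alpha 3.301, Beta 5.708, Gamma 4.336, Delta 3.785, Epsilon 2.617, Zeta 6.152, Eta 1.857, Theta 5.244.
Lower quotas: Alpha 3, Beta 5, Gamma 4, Delta 3, Epsilon 2, Zeta 6, Eta 1, Theta 5 (sum 29, leaving 4 seats).
Remainders in descending order: Eta 0.857, Delta 0.785, Beta 0.708, Epsilon 0.617, Gamma 0.336, Alpha 0.301, Theta 0.244, Zeta 0.152.
The surplus seats go to Eta, Delta, Beta, Epsilon.
Delta receives 4.

4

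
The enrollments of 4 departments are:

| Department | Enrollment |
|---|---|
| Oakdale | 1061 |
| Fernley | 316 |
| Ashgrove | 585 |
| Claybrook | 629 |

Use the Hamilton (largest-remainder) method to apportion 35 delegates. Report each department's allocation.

Standard divisor: 2591 ÷ 35 ≈ 74.029.
Standard quotas: Oakdale 14.332, Fernley 4.269, Ashgrove 7.902, Claybrook 8.497.
Lower quotas: Oakdale 14, Fernley 4, Ashgrove 7, Claybrook 8 (sum 33, leaving 2 seats).
Remainders in descending order: Ashgrove 0.902, Claybrook 0.497, Oakdale 0.332, Fernley 0.269.
The surplus seats go to Ashgrove, Claybrook.

Oakdale 14, Fernley 4, Ashgrove 8, Claybrook 9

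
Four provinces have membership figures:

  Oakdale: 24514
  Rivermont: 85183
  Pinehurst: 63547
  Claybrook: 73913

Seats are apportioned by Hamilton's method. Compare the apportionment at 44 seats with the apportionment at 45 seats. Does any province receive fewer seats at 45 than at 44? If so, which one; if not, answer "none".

At 44 seats: Oakdale 5, Rivermont 15, Pinehurst 11, Claybrook 13.
At 45 seats: Oakdale 4, Rivermont 16, Pinehurst 12, Claybrook 13.
Oakdale drops from 5 to 4.

Oakdale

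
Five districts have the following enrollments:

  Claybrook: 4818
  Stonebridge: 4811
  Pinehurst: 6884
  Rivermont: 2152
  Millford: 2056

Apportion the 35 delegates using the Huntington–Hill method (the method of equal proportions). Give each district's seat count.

Claybrook: 8, Stonebridge: 8, Pinehurst: 12, Rivermont: 4, Millford: 3

With divisor 596: modified quotas Claybrook 8.084, Stonebridge 8.072, Pinehurst 11.550, Rivermont 3.611, Millford 3.450.
Geometric-mean thresholds: Claybrook √(8·9)=8.485, Stonebridge √(8·9)=8.485, Pinehurst √(11·12)=11.489, Rivermont √(3·4)=3.464, Millford √(3·4)=3.464.
Each quota rounded against its threshold gives Claybrook 8, Stonebridge 8, Pinehurst 12, Rivermont 4, Millford 3 (total 35).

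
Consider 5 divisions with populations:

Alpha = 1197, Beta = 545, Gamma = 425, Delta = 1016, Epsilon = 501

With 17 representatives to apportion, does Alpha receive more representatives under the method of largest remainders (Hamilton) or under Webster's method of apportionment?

Hamilton

Hamilton: Alpha 6, Beta 2, Gamma 2, Delta 5, Epsilon 2.
Webster: Alpha 5, Beta 3, Gamma 2, Delta 5, Epsilon 2.
Alpha gets 6 under Hamilton and 5 under Webster.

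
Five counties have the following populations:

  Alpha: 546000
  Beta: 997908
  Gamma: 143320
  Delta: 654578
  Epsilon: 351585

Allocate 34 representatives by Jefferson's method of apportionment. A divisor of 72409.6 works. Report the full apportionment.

Alpha=7, Beta=13, Gamma=1, Delta=9, Epsilon=4

With modified divisor 72409.6: modified quotas Alpha 7.540, Beta 13.781, Gamma 1.979, Delta 9.040, Epsilon 4.856.
Rounding down: Alpha 7, Beta 13, Gamma 1, Delta 9, Epsilon 4 (total 34).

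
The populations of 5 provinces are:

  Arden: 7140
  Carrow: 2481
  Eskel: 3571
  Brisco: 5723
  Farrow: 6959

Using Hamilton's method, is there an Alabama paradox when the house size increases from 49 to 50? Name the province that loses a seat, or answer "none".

none

At 49 seats: Arden 13, Carrow 5, Eskel 7, Brisco 11, Farrow 13.
At 50 seats: Arden 14, Carrow 5, Eskel 7, Brisco 11, Farrow 13.
No province's allocation decreased.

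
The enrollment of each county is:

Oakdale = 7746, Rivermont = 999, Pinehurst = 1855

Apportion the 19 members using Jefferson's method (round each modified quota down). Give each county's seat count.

Oakdale 15, Rivermont 1, Pinehurst 3

Standard divisor 10600/19 ≈ 557.895; standard quotas: Oakdale 13.884, Rivermont 1.791, Pinehurst 3.325.
Rounding down gives 13, 1, 3 = 17 seats, so the divisor must be adjusted.
With modified divisor 510: modified quotas Oakdale 15.188, Rivermont 1.959, Pinehurst 3.637.
Rounding down: Oakdale 15, Rivermont 1, Pinehurst 3 (total 19).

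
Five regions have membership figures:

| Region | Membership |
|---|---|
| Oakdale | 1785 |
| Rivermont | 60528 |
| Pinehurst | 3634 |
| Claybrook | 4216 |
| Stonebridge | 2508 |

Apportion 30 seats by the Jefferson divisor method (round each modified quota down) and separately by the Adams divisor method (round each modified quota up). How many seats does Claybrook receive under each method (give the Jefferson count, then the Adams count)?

1 and 2

Jefferson: Oakdale 0, Rivermont 27, Pinehurst 1, Claybrook 1, Stonebridge 1.
Adams: Oakdale 1, Rivermont 24, Pinehurst 2, Claybrook 2, Stonebridge 1.
Claybrook gets 1 under Jefferson and 2 under Adams.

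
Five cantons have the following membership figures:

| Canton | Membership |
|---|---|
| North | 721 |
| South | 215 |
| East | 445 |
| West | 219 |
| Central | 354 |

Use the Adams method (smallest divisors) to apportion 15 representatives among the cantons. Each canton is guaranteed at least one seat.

Standard divisor 1954/15 ≈ 130.267; standard quotas: North 5.535, South 1.650, East 3.416, West 1.681, Central 2.718.
Rounding up gives 6, 2, 4, 2, 3 = 17 seats, so the divisor must be adjusted.
With modified divisor 160: modified quotas North 4.506, South 1.344, East 2.781, West 1.369, Central 2.212.
Rounding up: North 5, South 2, East 3, West 2, Central 3 (total 15).

North 5, South 2, East 3, West 2, Central 3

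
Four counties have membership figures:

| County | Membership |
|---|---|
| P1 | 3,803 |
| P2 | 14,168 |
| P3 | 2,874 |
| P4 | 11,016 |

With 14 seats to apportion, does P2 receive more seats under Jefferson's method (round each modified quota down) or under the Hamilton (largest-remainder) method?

Jefferson: P1 1, P2 7, P3 1, P4 5.
Hamilton: P1 2, P2 6, P3 1, P4 5.
P2 gets 7 under Jefferson and 6 under Hamilton.

Jefferson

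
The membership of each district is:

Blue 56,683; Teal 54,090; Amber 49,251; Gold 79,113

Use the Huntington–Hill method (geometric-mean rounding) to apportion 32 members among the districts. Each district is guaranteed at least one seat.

With divisor 7559: modified quotas Blue 7.499, Teal 7.156, Amber 6.516, Gold 10.466.
Geometric-mean thresholds: Blue √(7·8)=7.483, Teal √(7·8)=7.483, Amber √(6·7)=6.481, Gold √(10·11)=10.488.
Each quota rounded against its threshold gives Blue 8, Teal 7, Amber 7, Gold 10 (total 32).

Blue 8, Teal 7, Amber 7, Gold 10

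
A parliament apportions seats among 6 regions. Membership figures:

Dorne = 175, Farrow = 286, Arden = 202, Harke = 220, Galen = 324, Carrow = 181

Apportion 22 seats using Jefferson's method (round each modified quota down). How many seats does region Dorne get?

3

Standard divisor 1388/22 ≈ 63.091; standard quotas: Dorne 2.774, Farrow 4.533, Arden 3.202, Harke 3.487, Galen 5.135, Carrow 2.869.
Rounding down gives 2, 4, 3, 3, 5, 2 = 19 seats, so the divisor must be adjusted.
With modified divisor 56: modified quotas Dorne 3.125, Farrow 5.107, Arden 3.607, Harke 3.929, Galen 5.786, Carrow 3.232.
Rounding down: Dorne 3, Farrow 5, Arden 3, Harke 3, Galen 5, Carrow 3 (total 22).
Dorne receives 3.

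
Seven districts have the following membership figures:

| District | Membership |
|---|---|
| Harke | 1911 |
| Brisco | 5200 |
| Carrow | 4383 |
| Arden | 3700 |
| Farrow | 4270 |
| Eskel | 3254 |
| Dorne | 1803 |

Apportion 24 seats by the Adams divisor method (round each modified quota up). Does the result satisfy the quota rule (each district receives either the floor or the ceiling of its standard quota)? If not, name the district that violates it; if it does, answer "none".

none

Standard quotas: Harke 1.870, Brisco 5.090, Carrow 4.290, Arden 3.621, Farrow 4.179, Eskel 3.185, Dorne 1.765.
Adams allocation: Harke 2, Brisco 5, Carrow 4, Arden 4, Farrow 4, Eskel 3, Dorne 2.
Every allocation lies between the lower and upper quota.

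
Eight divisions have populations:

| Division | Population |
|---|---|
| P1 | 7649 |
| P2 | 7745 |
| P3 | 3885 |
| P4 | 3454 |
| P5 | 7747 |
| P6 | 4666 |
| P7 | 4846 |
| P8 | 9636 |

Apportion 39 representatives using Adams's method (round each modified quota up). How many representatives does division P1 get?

Standard divisor 49628/39 ≈ 1272.513; standard quotas: P1 6.011, P2 6.086, P3 3.053, P4 2.714, P5 6.088, P6 3.667, P7 3.808, P8 7.572.
Rounding up gives 7, 7, 4, 3, 7, 4, 4, 8 = 44 seats, so the divisor must be adjusted.
With modified divisor 1500: modified quotas P1 5.099, P2 5.163, P3 2.590, P4 2.303, P5 5.165, P6 3.111, P7 3.231, P8 6.424.
Rounding up: P1 6, P2 6, P3 3, P4 3, P5 6, P6 4, P7 4, P8 7 (total 39).
P1 receives 6.

6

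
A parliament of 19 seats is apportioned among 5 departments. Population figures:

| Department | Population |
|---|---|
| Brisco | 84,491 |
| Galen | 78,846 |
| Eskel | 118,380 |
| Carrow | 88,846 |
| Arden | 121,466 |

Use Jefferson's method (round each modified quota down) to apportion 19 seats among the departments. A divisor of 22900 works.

With modified divisor 22900: modified quotas Brisco 3.690, Galen 3.443, Eskel 5.169, Carrow 3.880, Arden 5.304.
Rounding down: Brisco 3, Galen 3, Eskel 5, Carrow 3, Arden 5 (total 19).

Brisco=3, Galen=3, Eskel=5, Carrow=3, Arden=5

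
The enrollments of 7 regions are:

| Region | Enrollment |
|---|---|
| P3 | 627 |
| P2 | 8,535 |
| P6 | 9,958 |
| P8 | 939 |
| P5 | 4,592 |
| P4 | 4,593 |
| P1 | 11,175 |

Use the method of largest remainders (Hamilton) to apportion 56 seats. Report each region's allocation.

Total 40419; standard divisor 40419/56 ≈ 721.768.
Standard quotas: P3 0.8687, P2 11.8251, P6 13.7967, P8 1.3010, P5 6.3622, P4 6.3635, P1 15.4828.
Lower quotas: P3 0, P2 11, P6 13, P8 1, P5 6, P4 6, P1 15 (sum 52, leaving 4 seats).
Remainders in descending order: P3 0.8687, P2 0.8251, P6 0.7967, P1 0.4828, P4 0.3635, P5 0.3622, P8 0.3010.
The surplus seats go to P3, P2, P6, P1.

P3 1, P2 12, P6 14, P8 1, P5 6, P4 6, P1 16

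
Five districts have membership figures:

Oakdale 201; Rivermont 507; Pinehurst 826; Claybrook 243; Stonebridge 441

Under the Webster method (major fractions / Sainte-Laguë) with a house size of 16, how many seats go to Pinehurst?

6

Standard divisor 2218/16 ≈ 138.625; standard quotas: Oakdale 1.450, Rivermont 3.657, Pinehurst 5.959, Claybrook 1.753, Stonebridge 3.181.
Rounding to the nearest integer gives Oakdale 1, Rivermont 4, Pinehurst 6, Claybrook 2, Stonebridge 3 — total 16, matching the house size, so no adjustment is needed.
Pinehurst receives 6.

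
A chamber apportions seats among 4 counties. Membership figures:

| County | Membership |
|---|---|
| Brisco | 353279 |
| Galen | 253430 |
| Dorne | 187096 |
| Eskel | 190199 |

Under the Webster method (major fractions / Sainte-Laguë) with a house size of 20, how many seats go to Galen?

Standard divisor 984004/20 ≈ 49200.2; standard quotas: Brisco 7.180, Galen 5.151, Dorne 3.803, Eskel 3.866.
Rounding to the nearest integer gives Brisco 7, Galen 5, Dorne 4, Eskel 4 — total 20, matching the house size, so no adjustment is needed.
Galen receives 5.

5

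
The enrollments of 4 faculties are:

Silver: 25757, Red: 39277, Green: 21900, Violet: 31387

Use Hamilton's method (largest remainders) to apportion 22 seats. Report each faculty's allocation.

The standard divisor is 118321/22 ≈ 5378.227.
Standard quotas: Silver 4.7891, Red 7.3030, Green 4.0720, Violet 5.8359.
Lower quotas: Silver 4, Red 7, Green 4, Violet 5 (sum 20, leaving 2 seats).
Remainders in descending order: Violet 0.8359, Silver 0.7891, Red 0.3030, Green 0.0720.
The surplus seats go to Violet, Silver.

Silver 5, Red 7, Green 4, Violet 6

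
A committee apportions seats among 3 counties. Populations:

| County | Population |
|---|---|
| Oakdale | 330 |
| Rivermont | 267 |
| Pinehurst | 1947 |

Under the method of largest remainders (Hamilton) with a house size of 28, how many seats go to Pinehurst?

21

Standard divisor: 2544 ÷ 28 ≈ 90.857.
Standard quotas: Oakdale 3.632, Rivermont 2.939, Pinehurst 21.429.
Lower quotas: Oakdale 3, Rivermont 2, Pinehurst 21 (sum 26, leaving 2 seats).
Remainders in descending order: Rivermont 0.939, Oakdale 0.632, Pinehurst 0.429.
The surplus seats go to Rivermont, Oakdale.
Pinehurst receives 21.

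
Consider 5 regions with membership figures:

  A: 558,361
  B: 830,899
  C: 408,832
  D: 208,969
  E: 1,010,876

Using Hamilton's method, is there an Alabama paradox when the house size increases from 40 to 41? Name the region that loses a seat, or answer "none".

At 40 seats: A 7, B 11, C 6, D 3, E 13.
At 41 seats: A 8, B 11, C 5, D 3, E 14.
C drops from 6 to 5.

C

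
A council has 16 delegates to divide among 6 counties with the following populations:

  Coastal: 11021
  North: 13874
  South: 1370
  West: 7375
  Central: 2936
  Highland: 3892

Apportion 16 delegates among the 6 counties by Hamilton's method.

Coastal=4, North=5, South=1, West=3, Central=1, Highland=2

Total 40468; standard divisor 40468/16 ≈ 2529.25.
Standard quotas: Coastal 4.3574, North 5.4854, South 0.5417, West 2.9159, Central 1.1608, Highland 1.5388.
Lower quotas: Coastal 4, North 5, South 0, West 2, Central 1, Highland 1 (sum 13, leaving 3 seats).
Remainders in descending order: West 0.9159, South 0.5417, Highland 0.5388, North 0.4854, Coastal 0.3574, Central 0.1608.
Largest remainders: West, South, Highland receive the extra seats.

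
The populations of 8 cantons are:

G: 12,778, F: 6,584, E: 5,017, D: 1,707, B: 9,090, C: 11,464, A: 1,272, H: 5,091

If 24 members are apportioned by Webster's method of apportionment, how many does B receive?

4

Standard divisor 53003/24 ≈ 2208.458; standard quotas: G 5.786, F 2.981, E 2.272, D 0.773, B 4.116, C 5.191, A 0.576, H 2.305.
Rounding to the nearest integer gives G 6, F 3, E 2, D 1, B 4, C 5, A 1, H 2 — total 24, matching the house size, so no adjustment is needed.
B receives 4.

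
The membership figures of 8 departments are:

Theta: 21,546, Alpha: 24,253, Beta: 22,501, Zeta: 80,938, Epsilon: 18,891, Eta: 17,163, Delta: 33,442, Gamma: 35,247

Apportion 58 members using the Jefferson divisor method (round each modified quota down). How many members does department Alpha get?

5

Standard divisor 253981/58 ≈ 4378.983; standard quotas: Theta 4.920, Alpha 5.539, Beta 5.138, Zeta 18.483, Epsilon 4.314, Eta 3.919, Delta 7.637, Gamma 8.049.
Rounding down gives 4, 5, 5, 18, 4, 3, 7, 8 = 54 seats, so the divisor must be adjusted.
With modified divisor 4100: modified quotas Theta 5.255, Alpha 5.915, Beta 5.488, Zeta 19.741, Epsilon 4.608, Eta 4.186, Delta 8.157, Gamma 8.597.
Rounding down: Theta 5, Alpha 5, Beta 5, Zeta 19, Epsilon 4, Eta 4, Delta 8, Gamma 8 (total 58).
Alpha receives 5.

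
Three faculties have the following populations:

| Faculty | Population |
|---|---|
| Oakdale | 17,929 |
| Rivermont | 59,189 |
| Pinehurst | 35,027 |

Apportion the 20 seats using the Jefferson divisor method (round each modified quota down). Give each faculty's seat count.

Oakdale: 3; Rivermont: 11; Pinehurst: 6

Standard divisor 112145/20 ≈ 5607.25; standard quotas: Oakdale 3.197, Rivermont 10.556, Pinehurst 6.247.
Rounding down gives 3, 10, 6 = 19 seats, so the divisor must be adjusted.
With modified divisor 5200: modified quotas Oakdale 3.448, Rivermont 11.383, Pinehurst 6.736.
Rounding down: Oakdale 3, Rivermont 11, Pinehurst 6 (total 20).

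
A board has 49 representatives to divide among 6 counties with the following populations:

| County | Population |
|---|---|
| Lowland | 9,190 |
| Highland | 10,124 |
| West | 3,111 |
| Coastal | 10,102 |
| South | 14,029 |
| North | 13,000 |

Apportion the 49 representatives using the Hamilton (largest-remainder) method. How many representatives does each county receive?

Lowland=8; Highland=8; West=3; Coastal=8; South=11; North=11

The standard divisor is 59556/49 ≈ 1215.429.
Standard quotas: Lowland 7.5611, Highland 8.3296, West 2.5596, Coastal 8.3115, South 11.5424, North 10.6958.
Lower quotas: Lowland 7, Highland 8, West 2, Coastal 8, South 11, North 10 (sum 46, leaving 3 seats).
Remainders in descending order: North 0.6958, Lowland 0.5611, West 0.5596, South 0.5424, Highland 0.3296, Coastal 0.3115.
Largest remainders: North, Lowland, West receive the extra seats.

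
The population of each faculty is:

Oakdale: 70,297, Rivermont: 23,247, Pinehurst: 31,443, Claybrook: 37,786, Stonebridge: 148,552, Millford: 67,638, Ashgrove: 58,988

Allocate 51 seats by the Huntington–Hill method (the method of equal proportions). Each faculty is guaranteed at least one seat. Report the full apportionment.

Oakdale=8, Rivermont=3, Pinehurst=4, Claybrook=4, Stonebridge=17, Millford=8, Ashgrove=7

With divisor 8750: modified quotas Oakdale 8.034, Rivermont 2.657, Pinehurst 3.593, Claybrook 4.318, Stonebridge 16.977, Millford 7.730, Ashgrove 6.741.
Geometric-mean thresholds: Oakdale √(8·9)=8.485, Rivermont √(2·3)=2.449, Pinehurst √(3·4)=3.464, Claybrook √(4·5)=4.472, Stonebridge √(16·17)=16.492, Millford √(7·8)=7.483, Ashgrove √(6·7)=6.481.
Each quota rounded against its threshold gives Oakdale 8, Rivermont 3, Pinehurst 4, Claybrook 4, Stonebridge 17, Millford 8, Ashgrove 7 (total 51).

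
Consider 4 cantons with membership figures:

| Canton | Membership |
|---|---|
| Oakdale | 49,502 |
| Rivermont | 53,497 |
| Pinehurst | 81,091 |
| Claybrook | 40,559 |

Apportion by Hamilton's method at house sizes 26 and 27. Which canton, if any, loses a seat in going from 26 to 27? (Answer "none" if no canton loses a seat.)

none

At 26 seats: Oakdale 6, Rivermont 6, Pinehurst 9, Claybrook 5.
At 27 seats: Oakdale 6, Rivermont 6, Pinehurst 10, Claybrook 5.
No canton's allocation decreased.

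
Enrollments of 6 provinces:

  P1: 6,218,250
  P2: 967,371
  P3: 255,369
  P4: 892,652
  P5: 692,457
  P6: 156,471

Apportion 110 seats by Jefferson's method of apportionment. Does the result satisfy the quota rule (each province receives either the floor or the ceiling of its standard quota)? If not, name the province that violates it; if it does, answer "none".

Standard quotas: P1 74.490, P2 11.588, P3 3.059, P4 10.693, P5 8.295, P6 1.874.
Jefferson allocation: P1 76, P2 11, P3 3, P4 11, P5 8, P6 1.
P1 has quota 74.490 (lower 74, upper 75) but receives 76 — outside the quota interval.

P1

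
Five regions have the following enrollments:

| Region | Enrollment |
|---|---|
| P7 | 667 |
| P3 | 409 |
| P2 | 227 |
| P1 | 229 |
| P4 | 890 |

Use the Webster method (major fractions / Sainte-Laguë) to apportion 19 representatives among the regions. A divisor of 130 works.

P7=5, P3=3, P2=2, P1=2, P4=7

With modified divisor 130: modified quotas P7 5.131, P3 3.146, P2 1.746, P1 1.762, P4 6.846.
Rounding to the nearest integer: P7 5, P3 3, P2 2, P1 2, P4 7 (total 19).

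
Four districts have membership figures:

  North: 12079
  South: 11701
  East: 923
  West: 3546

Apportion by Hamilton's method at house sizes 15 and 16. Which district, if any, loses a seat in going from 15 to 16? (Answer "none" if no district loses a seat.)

East

At 15 seats: North 6, South 6, East 1, West 2.
At 16 seats: North 7, South 7, East 0, West 2.
East drops from 1 to 0.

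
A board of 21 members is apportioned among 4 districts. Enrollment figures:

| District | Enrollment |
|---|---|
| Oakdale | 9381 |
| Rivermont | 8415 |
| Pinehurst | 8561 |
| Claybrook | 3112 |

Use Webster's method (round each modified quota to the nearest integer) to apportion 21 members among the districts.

Standard divisor 29469/21 ≈ 1403.286; standard quotas: Oakdale 6.685, Rivermont 5.997, Pinehurst 6.101, Claybrook 2.218.
Rounding to the nearest integer gives Oakdale 7, Rivermont 6, Pinehurst 6, Claybrook 2 — total 21, matching the house size, so no adjustment is needed.

Oakdale 7; Rivermont 6; Pinehurst 6; Claybrook 2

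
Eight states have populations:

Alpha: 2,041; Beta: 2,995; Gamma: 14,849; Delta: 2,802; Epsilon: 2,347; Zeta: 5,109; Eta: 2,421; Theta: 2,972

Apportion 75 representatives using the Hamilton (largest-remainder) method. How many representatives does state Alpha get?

Total 35536; standard divisor 35536/75 ≈ 473.813.
Standard quotas: Alpha 4.3076, Beta 6.3211, Gamma 31.3393, Delta 5.9137, Epsilon 4.9534, Zeta 10.7827, Eta 5.1096, Theta 6.2725.
Lower quotas: Alpha 4, Beta 6, Gamma 31, Delta 5, Epsilon 4, Zeta 10, Eta 5, Theta 6 (sum 71, leaving 4 seats).
Remainders in descending order: Epsilon 0.9534, Delta 0.9137, Zeta 0.7827, Gamma 0.3393, Beta 0.3211, Alpha 0.3076, Theta 0.2725, Eta 0.1096.
The surplus seats go to Epsilon, Delta, Zeta, Gamma.
Alpha receives 4.

4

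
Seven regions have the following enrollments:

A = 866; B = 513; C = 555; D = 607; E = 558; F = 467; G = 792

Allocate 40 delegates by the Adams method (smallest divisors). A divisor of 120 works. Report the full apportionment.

With modified divisor 120: modified quotas A 7.217, B 4.275, C 4.625, D 5.058, E 4.650, F 3.892, G 6.600.
Rounding up: A 8, B 5, C 5, D 6, E 5, F 4, G 7 (total 40).

A: 8, B: 5, C: 5, D: 6, E: 5, F: 4, G: 7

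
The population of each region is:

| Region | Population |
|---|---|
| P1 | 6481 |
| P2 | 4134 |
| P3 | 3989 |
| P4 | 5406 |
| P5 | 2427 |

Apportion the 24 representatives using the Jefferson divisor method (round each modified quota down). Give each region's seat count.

Standard divisor 22437/24 ≈ 934.875; standard quotas: P1 6.932, P2 4.422, P3 4.267, P4 5.783, P5 2.596.
Rounding down gives 6, 4, 4, 5, 2 = 21 seats, so the divisor must be adjusted.
With modified divisor 820: modified quotas P1 7.904, P2 5.041, P3 4.865, P4 6.593, P5 2.960.
Rounding down: P1 7, P2 5, P3 4, P4 6, P5 2 (total 24).

P1 7; P2 5; P3 4; P4 6; P5 2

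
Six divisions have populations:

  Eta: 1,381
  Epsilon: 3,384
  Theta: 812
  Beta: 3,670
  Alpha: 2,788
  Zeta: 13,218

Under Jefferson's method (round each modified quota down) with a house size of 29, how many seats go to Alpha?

Standard divisor 25253/29 ≈ 870.793; standard quotas: Eta 1.586, Epsilon 3.886, Theta 0.932, Beta 4.215, Alpha 3.202, Zeta 15.179.
Rounding down gives 1, 3, 0, 4, 3, 15 = 26 seats, so the divisor must be adjusted.
With modified divisor 790: modified quotas Eta 1.748, Epsilon 4.284, Theta 1.028, Beta 4.646, Alpha 3.529, Zeta 16.732.
Rounding down: Eta 1, Epsilon 4, Theta 1, Beta 4, Alpha 3, Zeta 16 (total 29).
Alpha receives 3.

3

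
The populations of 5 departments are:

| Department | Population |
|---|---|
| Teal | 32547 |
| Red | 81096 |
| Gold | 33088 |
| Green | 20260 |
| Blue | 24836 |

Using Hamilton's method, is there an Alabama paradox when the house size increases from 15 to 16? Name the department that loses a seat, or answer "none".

Green

At 15 seats: Teal 2, Red 6, Gold 3, Green 2, Blue 2.
At 16 seats: Teal 3, Red 7, Gold 3, Green 1, Blue 2.
Green drops from 2 to 1.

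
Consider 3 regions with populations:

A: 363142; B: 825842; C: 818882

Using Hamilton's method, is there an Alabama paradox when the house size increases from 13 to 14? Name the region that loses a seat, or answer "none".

At 13 seats: A 3, B 5, C 5.
At 14 seats: A 2, B 6, C 6.
A drops from 3 to 2.

A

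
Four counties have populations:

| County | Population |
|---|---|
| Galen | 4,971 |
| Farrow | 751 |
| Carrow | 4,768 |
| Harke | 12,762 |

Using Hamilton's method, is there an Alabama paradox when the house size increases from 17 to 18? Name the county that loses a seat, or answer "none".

At 17 seats: Galen 4, Farrow 1, Carrow 3, Harke 9.
At 18 seats: Galen 4, Farrow 0, Carrow 4, Harke 10.
Farrow drops from 1 to 0.

Farrow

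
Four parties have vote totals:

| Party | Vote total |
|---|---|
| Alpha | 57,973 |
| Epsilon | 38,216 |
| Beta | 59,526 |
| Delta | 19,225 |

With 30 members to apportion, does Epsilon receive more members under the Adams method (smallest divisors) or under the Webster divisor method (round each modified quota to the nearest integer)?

Adams: Alpha 10, Epsilon 6, Beta 10, Delta 4.
Webster: Alpha 10, Epsilon 7, Beta 10, Delta 3.
Epsilon gets 6 under Adams and 7 under Webster.

Webster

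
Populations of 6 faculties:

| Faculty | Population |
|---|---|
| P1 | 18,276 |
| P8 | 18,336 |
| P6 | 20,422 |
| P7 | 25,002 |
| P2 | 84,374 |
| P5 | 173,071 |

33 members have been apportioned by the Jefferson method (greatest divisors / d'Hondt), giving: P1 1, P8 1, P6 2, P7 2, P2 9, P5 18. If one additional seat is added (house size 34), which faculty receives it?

Priority for the next seat is population ÷ (current seats + 1).
Priorities: P1 9138.000, P8 9168.000, P6 6807.333, P7 8334.000, P2 8437.400, P5 9109.000.
Highest priority: P8.

P8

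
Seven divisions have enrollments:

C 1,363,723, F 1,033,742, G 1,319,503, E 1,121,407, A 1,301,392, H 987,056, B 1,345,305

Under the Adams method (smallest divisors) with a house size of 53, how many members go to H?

Standard divisor 8472128/53 ≈ 159851.472; standard quotas: C 8.531, F 6.467, G 8.255, E 7.015, A 8.141, H 6.175, B 8.416.
Rounding up gives 9, 7, 9, 8, 9, 7, 9 = 58 seats, so the divisor must be adjusted.
With modified divisor 169300: modified quotas C 8.055, F 6.106, G 7.794, E 6.624, A 7.687, H 5.830, B 7.946.
Rounding up: C 9, F 7, G 8, E 7, A 8, H 6, B 8 (total 53).
H receives 6.

6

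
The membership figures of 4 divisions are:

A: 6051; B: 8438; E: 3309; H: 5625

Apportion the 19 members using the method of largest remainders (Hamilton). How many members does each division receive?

Total 23423; standard divisor 23423/19 ≈ 1232.789.
Standard quotas: A 4.9084, B 6.8446, E 2.6842, H 4.5628.
Lower quotas: A 4, B 6, E 2, H 4 (sum 16, leaving 3 seats).
Remainders in descending order: A 0.9084, B 0.8446, E 0.6842, H 0.5628.
The surplus seats go to A, B, E.

A 5, B 7, E 3, H 4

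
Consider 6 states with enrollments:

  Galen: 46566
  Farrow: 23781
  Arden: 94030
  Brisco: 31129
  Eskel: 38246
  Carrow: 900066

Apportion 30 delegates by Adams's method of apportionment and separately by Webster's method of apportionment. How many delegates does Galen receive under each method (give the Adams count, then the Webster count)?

Adams: Galen 2, Farrow 1, Arden 3, Brisco 1, Eskel 1, Carrow 22.
Webster: Galen 1, Farrow 1, Arden 2, Brisco 1, Eskel 1, Carrow 24.
Galen gets 2 under Adams and 1 under Webster.

2 and 1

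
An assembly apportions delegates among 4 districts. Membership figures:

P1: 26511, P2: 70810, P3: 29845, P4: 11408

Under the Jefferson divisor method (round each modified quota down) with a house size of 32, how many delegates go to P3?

7

Standard divisor 138574/32 ≈ 4330.438; standard quotas: P1 6.122, P2 16.352, P3 6.892, P4 2.634.
Rounding down gives 6, 16, 6, 2 = 30 seats, so the divisor must be adjusted.
With modified divisor 4000: modified quotas P1 6.628, P2 17.703, P3 7.461, P4 2.852.
Rounding down: P1 6, P2 17, P3 7, P4 2 (total 32).
P3 receives 7.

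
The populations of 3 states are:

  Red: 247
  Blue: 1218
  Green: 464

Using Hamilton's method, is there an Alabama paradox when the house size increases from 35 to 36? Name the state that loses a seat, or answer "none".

Red

At 35 seats: Red 5, Blue 22, Green 8.
At 36 seats: Red 4, Blue 23, Green 9.
Red drops from 5 to 4.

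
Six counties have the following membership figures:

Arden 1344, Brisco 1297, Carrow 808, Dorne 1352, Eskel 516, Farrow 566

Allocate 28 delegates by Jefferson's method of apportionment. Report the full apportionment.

Arden 7, Brisco 6, Carrow 4, Dorne 7, Eskel 2, Farrow 2

Standard divisor 5883/28 ≈ 210.107; standard quotas: Arden 6.397, Brisco 6.173, Carrow 3.846, Dorne 6.435, Eskel 2.456, Farrow 2.694.
Rounding down gives 6, 6, 3, 6, 2, 2 = 25 seats, so the divisor must be adjusted.
With modified divisor 190: modified quotas Arden 7.074, Brisco 6.826, Carrow 4.253, Dorne 7.116, Eskel 2.716, Farrow 2.979.
Rounding down: Arden 7, Brisco 6, Carrow 4, Dorne 7, Eskel 2, Farrow 2 (total 28).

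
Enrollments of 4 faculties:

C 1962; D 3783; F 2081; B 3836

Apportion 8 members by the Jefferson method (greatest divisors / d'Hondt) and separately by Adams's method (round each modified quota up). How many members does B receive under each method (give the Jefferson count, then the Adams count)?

Jefferson: C 1, D 3, F 1, B 3.
Adams: C 2, D 2, F 2, B 2.
B gets 3 under Jefferson and 2 under Adams.

3 and 2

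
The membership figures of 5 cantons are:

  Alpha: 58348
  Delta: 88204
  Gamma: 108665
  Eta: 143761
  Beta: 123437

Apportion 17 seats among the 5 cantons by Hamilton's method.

Alpha: 2, Delta: 3, Gamma: 3, Eta: 5, Beta: 4

Total 522415; standard divisor 522415/17 ≈ 30730.294.
Standard quotas: Alpha 1.8987, Delta 2.8703, Gamma 3.5361, Eta 4.6782, Beta 4.0168.
Lower quotas: Alpha 1, Delta 2, Gamma 3, Eta 4, Beta 4 (sum 14, leaving 3 seats).
Remainders in descending order: Alpha 0.8987, Delta 0.8703, Eta 0.6782, Gamma 0.5361, Beta 0.0168.
The surplus seats go to Alpha, Delta, Eta.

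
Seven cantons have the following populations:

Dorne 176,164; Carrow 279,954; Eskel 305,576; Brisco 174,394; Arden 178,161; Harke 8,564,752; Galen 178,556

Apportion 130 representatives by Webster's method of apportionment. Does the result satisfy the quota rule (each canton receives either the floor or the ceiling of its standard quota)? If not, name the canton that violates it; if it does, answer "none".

Harke

Standard quotas: Dorne 2.323, Carrow 3.692, Eskel 4.030, Brisco 2.300, Arden 2.350, Harke 112.951, Galen 2.355.
Webster allocation: Dorne 2, Carrow 4, Eskel 4, Brisco 2, Arden 2, Harke 114, Galen 2.
Harke has quota 112.951 (lower 112, upper 113) but receives 114 — outside the quota interval.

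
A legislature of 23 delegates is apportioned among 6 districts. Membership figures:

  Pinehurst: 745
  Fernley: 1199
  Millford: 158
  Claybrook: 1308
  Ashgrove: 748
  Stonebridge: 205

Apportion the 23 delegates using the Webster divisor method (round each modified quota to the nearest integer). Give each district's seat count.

Standard divisor 4363/23 ≈ 189.696; standard quotas: Pinehurst 3.927, Fernley 6.321, Millford 0.833, Claybrook 6.895, Ashgrove 3.943, Stonebridge 1.081.
Rounding to the nearest integer gives Pinehurst 4, Fernley 6, Millford 1, Claybrook 7, Ashgrove 4, Stonebridge 1 — total 23, matching the house size, so no adjustment is needed.

Pinehurst 4, Fernley 6, Millford 1, Claybrook 7, Ashgrove 4, Stonebridge 1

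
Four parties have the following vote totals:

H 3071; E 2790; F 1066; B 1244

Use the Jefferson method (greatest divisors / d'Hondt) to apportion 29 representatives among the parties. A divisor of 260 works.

With modified divisor 260: modified quotas H 11.812, E 10.731, F 4.100, B 4.785.
Rounding down: H 11, E 10, F 4, B 4 (total 29).

H: 11, E: 10, F: 4, B: 4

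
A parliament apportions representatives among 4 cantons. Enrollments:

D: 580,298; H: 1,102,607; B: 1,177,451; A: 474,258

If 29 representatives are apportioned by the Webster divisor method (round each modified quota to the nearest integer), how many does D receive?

Standard divisor 3334614/29 ≈ 114986.69; standard quotas: D 5.047, H 9.589, B 10.240, A 4.124.
Rounding to the nearest integer gives D 5, H 10, B 10, A 4 — total 29, matching the house size, so no adjustment is needed.
D receives 5.

5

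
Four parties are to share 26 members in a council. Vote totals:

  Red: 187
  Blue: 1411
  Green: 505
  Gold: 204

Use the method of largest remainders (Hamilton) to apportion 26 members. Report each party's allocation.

Total 2307; standard divisor 2307/26 ≈ 88.731.
Standard quotas: Red 2.107, Blue 15.902, Green 5.691, Gold 2.299.
Lower quotas: Red 2, Blue 15, Green 5, Gold 2 (sum 24, leaving 2 seats).
Remainders in descending order: Blue 0.902, Green 0.691, Gold 0.299, Red 0.107.
Largest remainders: Blue, Green receive the extra seats.

Red: 2; Blue: 16; Green: 6; Gold: 2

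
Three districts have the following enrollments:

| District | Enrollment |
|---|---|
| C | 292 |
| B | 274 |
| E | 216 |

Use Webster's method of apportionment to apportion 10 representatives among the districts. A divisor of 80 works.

With modified divisor 80: modified quotas C 3.650, B 3.425, E 2.700.
Rounding to the nearest integer: C 4, B 3, E 3 (total 10).

C=4, B=3, E=3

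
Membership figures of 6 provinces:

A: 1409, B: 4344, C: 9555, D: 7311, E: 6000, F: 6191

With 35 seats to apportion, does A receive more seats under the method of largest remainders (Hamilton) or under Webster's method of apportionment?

Hamilton

Hamilton: A 2, B 4, C 10, D 7, E 6, F 6.
Webster: A 1, B 4, C 10, D 8, E 6, F 6.
A gets 2 under Hamilton and 1 under Webster.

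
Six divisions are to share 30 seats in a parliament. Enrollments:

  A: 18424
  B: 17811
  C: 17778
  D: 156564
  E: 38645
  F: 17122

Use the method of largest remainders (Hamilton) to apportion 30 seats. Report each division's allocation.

The standard divisor is 266344/30 ≈ 8878.133.
Standard quotas: A 2.0752, B 2.0062, C 2.0024, D 17.6348, E 4.3528, F 1.9286.
Lower quotas: A 2, B 2, C 2, D 17, E 4, F 1 (sum 28, leaving 2 seats).
Remainders in descending order: F 0.9286, D 0.6348, E 0.3528, A 0.0752, B 0.0062, C 0.0024.
Largest remainders: F, D receive the extra seats.

A: 2; B: 2; C: 2; D: 18; E: 4; F: 2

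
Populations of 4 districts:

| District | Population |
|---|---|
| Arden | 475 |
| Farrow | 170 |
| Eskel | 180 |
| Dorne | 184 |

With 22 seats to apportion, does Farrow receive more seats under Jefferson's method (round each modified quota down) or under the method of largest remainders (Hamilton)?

Hamilton

Jefferson: Arden 11, Farrow 3, Eskel 4, Dorne 4.
Hamilton: Arden 10, Farrow 4, Eskel 4, Dorne 4.
Farrow gets 3 under Jefferson and 4 under Hamilton.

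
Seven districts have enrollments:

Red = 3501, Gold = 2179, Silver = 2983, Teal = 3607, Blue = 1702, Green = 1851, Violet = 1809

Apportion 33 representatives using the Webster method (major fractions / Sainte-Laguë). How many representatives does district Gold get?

4

Standard divisor 17632/33 ≈ 534.303; standard quotas: Red 6.552, Gold 4.078, Silver 5.583, Teal 6.751, Blue 3.185, Green 3.464, Violet 3.386.
Rounding to the nearest integer gives Red 7, Gold 4, Silver 6, Teal 7, Blue 3, Green 3, Violet 3 — total 33, matching the house size, so no adjustment is needed.
Gold receives 4.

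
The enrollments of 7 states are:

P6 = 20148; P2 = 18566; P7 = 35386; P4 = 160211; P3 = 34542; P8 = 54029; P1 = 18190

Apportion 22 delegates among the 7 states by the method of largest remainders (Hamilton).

Total 341072; standard divisor 341072/22 ≈ 15503.273.
Standard quotas: P6 1.2996, P2 1.1976, P7 2.2825, P4 10.3340, P3 2.2280, P8 3.4850, P1 1.1733.
Lower quotas: P6 1, P2 1, P7 2, P4 10, P3 2, P8 3, P1 1 (sum 20, leaving 2 seats).
Remainders in descending order: P8 0.4850, P4 0.3340, P6 0.2996, P7 0.2825, P3 0.2280, P2 0.1976, P1 0.1733.
Largest remainders: P8, P4 receive the extra seats.

P6 1, P2 1, P7 2, P4 11, P3 2, P8 4, P1 1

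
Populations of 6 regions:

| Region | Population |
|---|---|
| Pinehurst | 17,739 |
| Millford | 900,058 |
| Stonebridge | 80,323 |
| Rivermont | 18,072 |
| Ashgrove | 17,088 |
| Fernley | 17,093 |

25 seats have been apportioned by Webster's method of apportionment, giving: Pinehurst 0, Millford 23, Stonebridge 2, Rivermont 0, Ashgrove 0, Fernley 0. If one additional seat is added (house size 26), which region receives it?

Millford

Priority for the next seat is population ÷ (current seats + 0.5).
Priorities: Pinehurst 35478.000, Millford 38300.340, Stonebridge 32129.200, Rivermont 36144.000, Ashgrove 34176.000, Fernley 34186.000.
Highest priority: Millford.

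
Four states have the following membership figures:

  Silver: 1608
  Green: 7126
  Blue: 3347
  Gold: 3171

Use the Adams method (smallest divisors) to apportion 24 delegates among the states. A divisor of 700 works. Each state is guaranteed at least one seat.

Silver 3, Green 11, Blue 5, Gold 5

With modified divisor 700: modified quotas Silver 2.297, Green 10.180, Blue 4.781, Gold 4.530.
Rounding up: Silver 3, Green 11, Blue 5, Gold 5 (total 24).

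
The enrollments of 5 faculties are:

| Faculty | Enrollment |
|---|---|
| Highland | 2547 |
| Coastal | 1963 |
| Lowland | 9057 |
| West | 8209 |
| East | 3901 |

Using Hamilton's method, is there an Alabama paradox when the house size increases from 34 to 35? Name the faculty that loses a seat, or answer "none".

none

At 34 seats: Highland 3, Coastal 3, Lowland 12, West 11, East 5.
At 35 seats: Highland 4, Coastal 3, Lowland 12, West 11, East 5.
No faculty's allocation decreased.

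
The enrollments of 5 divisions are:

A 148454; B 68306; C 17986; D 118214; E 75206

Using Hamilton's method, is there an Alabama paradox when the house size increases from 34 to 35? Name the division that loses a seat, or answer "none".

C

At 34 seats: A 12, B 5, C 2, D 9, E 6.
At 35 seats: A 12, B 6, C 1, D 10, E 6.
C drops from 2 to 1.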